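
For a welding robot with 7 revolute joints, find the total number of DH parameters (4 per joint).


Given: 7 joints, 4 DH parameters per joint (d, theta, a, alpha)
Total DH parameters = number_of_joints * 4
Total = 7 * 4
Total = 28

28


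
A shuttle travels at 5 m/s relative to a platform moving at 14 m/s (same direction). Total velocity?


Given: object velocity = 5 m/s, platform velocity = 14 m/s (same direction)
Using classical velocity addition: v_total = v_object + v_platform
v_total = 5 + 14
v_total = 19 m/s

19 m/s


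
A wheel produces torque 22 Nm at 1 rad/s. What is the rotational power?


Given: tau = 22 Nm, omega = 1 rad/s
Using P = tau * omega
P = 22 * 1
P = 22 W

22 W


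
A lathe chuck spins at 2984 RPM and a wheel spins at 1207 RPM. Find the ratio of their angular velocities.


Given: RPM_A = 2984, RPM_B = 1207
omega = 2*pi*RPM/60, so omega_A/omega_B = RPM_A / RPM_B
omega_A/omega_B = 2984 / 1207
omega_A/omega_B = 2984/1207

2984/1207


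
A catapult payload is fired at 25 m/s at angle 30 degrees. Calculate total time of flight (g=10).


Given: v0 = 25 m/s, theta = 30 deg, g = 10 m/s^2
sin(30) = 1/2
Using T = 2*v0*sin(theta) / g
T = 2*25*1/2 / 10
T = 25 / 10
T = 5/2 s

5/2 s


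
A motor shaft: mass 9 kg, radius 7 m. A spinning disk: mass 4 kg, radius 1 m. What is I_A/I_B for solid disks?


Given: M1=9 kg, R1=7 m, M2=4 kg, R2=1 m
For a disk: I = (1/2)*M*R^2, so I_A/I_B = (M1*R1^2)/(M2*R2^2)
M1*R1^2 = 9*49 = 441
M2*R2^2 = 4*1 = 4
I_A/I_B = 441/4 = 441/4

441/4


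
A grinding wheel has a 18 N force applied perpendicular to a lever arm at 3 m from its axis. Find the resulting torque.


Given: F = 18 N, r = 3 m, angle = 90 deg (perpendicular)
Using tau = F * r * sin(90)
sin(90) = 1
tau = 18 * 3 * 1
tau = 54 Nm

54 Nm


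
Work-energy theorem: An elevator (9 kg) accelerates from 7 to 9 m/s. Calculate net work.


Given: m = 9 kg, v0 = 7 m/s, v = 9 m/s
Using W = (1/2)*m*(v^2 - v0^2)
v^2 = 9^2 = 81
v0^2 = 7^2 = 49
v^2 - v0^2 = 81 - 49 = 32
W = (1/2)*9*32 = 144 J

144 J


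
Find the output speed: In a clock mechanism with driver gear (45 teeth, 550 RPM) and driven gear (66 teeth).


Given: N1 = 45 teeth, w1 = 550 RPM, N2 = 66 teeth
Using N1*w1 = N2*w2
w2 = N1*w1 / N2
w2 = 45*550 / 66
w2 = 24750 / 66
w2 = 375 RPM

375 RPM


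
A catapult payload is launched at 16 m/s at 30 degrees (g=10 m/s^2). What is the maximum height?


Given: v0 = 16 m/s, theta = 30 deg, g = 10 m/s^2
sin^2(30) = 1/4
Using H = v0^2 * sin^2(theta) / (2*g)
H = 16^2 * 1/4 / (2*10)
H = 256 * 1/4 / 20
H = 64 / 20
H = 16/5 m

16/5 m


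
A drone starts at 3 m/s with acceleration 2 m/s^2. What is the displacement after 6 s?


Given: v0 = 3 m/s, a = 2 m/s^2, t = 6 s
Using s = v0*t + (1/2)*a*t^2
s = 3*6 + (1/2)*2*6^2
s = 18 + (1/2)*72
s = 18 + 36
s = 54

54 m


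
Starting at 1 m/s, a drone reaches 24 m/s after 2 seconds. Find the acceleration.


Given: initial velocity v0 = 1 m/s, final velocity v = 24 m/s, time t = 2 s
Using a = (v - v0) / t
a = (24 - 1) / 2
a = 23 / 2
a = 23/2 m/s^2

23/2 m/s^2


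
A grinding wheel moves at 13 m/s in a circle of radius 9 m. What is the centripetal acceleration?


Given: v = 13 m/s, r = 9 m
Using a_c = v^2 / r
a_c = 13^2 / 9
a_c = 169 / 9
a_c = 169/9 m/s^2

169/9 m/s^2


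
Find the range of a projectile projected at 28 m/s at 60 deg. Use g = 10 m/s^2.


Given: v0 = 28 m/s, theta = 60 deg, g = 10 m/s^2
sin(2*60) = sin(120) = sqrt(3)/2
Using R = v0^2 * sin(2*theta) / g
R = 28^2 * (sqrt(3)/2) / 10
R = 784 * sqrt(3) / 20
R = 196/5*sqrt(3) m

196/5*sqrt(3) m


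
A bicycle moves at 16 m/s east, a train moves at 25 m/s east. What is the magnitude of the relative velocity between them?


Given: v_A = 16 m/s east, v_B = 25 m/s east
Both move in the same direction; relative speed = |v_A - v_B|
|16 - 25| = |-9|
= 9 m/s

9 m/s


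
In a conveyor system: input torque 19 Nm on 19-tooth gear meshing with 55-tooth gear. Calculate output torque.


Given: N1 = 19, N2 = 55, T1 = 19 Nm
Using T2/T1 = N2/N1
T2 = T1 * N2 / N1
T2 = 19 * 55 / 19
T2 = 1045 / 19
T2 = 55 Nm

55 Nm


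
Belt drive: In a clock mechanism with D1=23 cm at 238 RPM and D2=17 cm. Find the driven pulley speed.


Given: D1 = 23 cm, w1 = 238 RPM, D2 = 17 cm
Using D1*w1 = D2*w2
w2 = D1*w1 / D2
w2 = 23*238 / 17
w2 = 5474 / 17
w2 = 322 RPM

322 RPM


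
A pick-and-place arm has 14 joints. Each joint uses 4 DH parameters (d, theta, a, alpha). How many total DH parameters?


Given: 14 joints, 4 DH parameters per joint (d, theta, a, alpha)
Total DH parameters = number_of_joints * 4
Total = 14 * 4
Total = 56

56


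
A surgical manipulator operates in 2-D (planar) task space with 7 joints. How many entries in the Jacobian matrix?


Given: task space dimension = 2, joints = 7
Jacobian is a 2 x 7 matrix
Total entries = rows * columns
Total = 2 * 7
Total = 14

14


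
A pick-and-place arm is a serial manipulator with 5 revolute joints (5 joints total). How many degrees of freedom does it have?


Given: serial robot with 5 revolute joints
DOF contribution per joint type: revolute=1, prismatic=1, spherical=3, fixed=0
DOF = 5*1
DOF = 5

5


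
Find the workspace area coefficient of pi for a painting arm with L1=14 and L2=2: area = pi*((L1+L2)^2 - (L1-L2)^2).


Given: L1 = 14, L2 = 2
(L1+L2)^2 = (16)^2 = 256
(L1-L2)^2 = (12)^2 = 144
Difference = 256 - 144 = 112
This equals 4*L1*L2 = 4*14*2 = 112
Workspace area = 112*pi

112


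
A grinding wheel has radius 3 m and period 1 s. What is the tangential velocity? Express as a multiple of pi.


Given: radius r = 3 m, period T = 1 s
Using v = 2*pi*r / T
v = 2*pi*3 / 1
v = 6*pi / 1
v = 6*pi m/s

6*pi m/s


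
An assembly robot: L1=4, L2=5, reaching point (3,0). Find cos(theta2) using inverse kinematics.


Given: L1 = 4, L2 = 5, target (x, y) = (3, 0)
Using cos(theta2) = (x^2 + y^2 - L1^2 - L2^2) / (2*L1*L2)
x^2 + y^2 = 3^2 + 0 = 9
L1^2 + L2^2 = 16 + 25 = 41
Numerator = 9 - 41 = -32
Denominator = 2*4*5 = 40
cos(theta2) = -32/40 = -4/5

-4/5


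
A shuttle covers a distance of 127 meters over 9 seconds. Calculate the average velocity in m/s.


Given: distance d = 127 m, time t = 9 s
Using v = d / t
v = 127 / 9
v = 127/9 m/s

127/9 m/s


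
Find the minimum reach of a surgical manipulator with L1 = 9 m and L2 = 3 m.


Given: L1 = 9 m, L2 = 3 m
For a 2-link planar arm, min reach = |L1 - L2| (second link folded back)
Min reach = |9 - 3|
Min reach = 6 m

6 m


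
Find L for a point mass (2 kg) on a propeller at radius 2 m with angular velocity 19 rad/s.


Given: m = 2 kg, r = 2 m, omega = 19 rad/s
For a point mass: I = m*r^2
I = 2*2^2 = 2*4 = 8
L = I*omega = 8*19
L = 152 kg*m^2/s

152 kg*m^2/s


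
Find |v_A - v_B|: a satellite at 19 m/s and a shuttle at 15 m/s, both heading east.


Given: v_A = 19 m/s east, v_B = 15 m/s east
Both move in the same direction; relative speed = |v_A - v_B|
|19 - 15| = |4|
= 4 m/s

4 m/s


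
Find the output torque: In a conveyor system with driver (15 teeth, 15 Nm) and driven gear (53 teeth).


Given: N1 = 15, N2 = 53, T1 = 15 Nm
Using T2/T1 = N2/N1
T2 = T1 * N2 / N1
T2 = 15 * 53 / 15
T2 = 795 / 15
T2 = 53 Nm

53 Nm


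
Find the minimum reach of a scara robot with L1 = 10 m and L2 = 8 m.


Given: L1 = 10 m, L2 = 8 m
For a 2-link planar arm, min reach = |L1 - L2| (second link folded back)
Min reach = |10 - 8|
Min reach = 2 m

2 m


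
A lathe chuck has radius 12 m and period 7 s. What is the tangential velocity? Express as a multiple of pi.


Given: radius r = 12 m, period T = 7 s
Using v = 2*pi*r / T
v = 2*pi*12 / 7
v = 24*pi / 7
v = 24/7*pi m/s

24/7*pi m/s


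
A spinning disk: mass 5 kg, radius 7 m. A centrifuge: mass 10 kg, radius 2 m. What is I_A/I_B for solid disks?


Given: M1=5 kg, R1=7 m, M2=10 kg, R2=2 m
For a disk: I = (1/2)*M*R^2, so I_A/I_B = (M1*R1^2)/(M2*R2^2)
M1*R1^2 = 5*49 = 245
M2*R2^2 = 10*4 = 40
I_A/I_B = 245/40 = 49/8

49/8


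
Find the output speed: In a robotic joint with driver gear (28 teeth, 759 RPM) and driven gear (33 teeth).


Given: N1 = 28 teeth, w1 = 759 RPM, N2 = 33 teeth
Using N1*w1 = N2*w2
w2 = N1*w1 / N2
w2 = 28*759 / 33
w2 = 21252 / 33
w2 = 644 RPM

644 RPM


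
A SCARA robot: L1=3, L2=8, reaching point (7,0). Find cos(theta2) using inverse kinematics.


Given: L1 = 3, L2 = 8, target (x, y) = (7, 0)
Using cos(theta2) = (x^2 + y^2 - L1^2 - L2^2) / (2*L1*L2)
x^2 + y^2 = 7^2 + 0 = 49
L1^2 + L2^2 = 9 + 64 = 73
Numerator = 49 - 73 = -24
Denominator = 2*3*8 = 48
cos(theta2) = -24/48 = -1/2

-1/2


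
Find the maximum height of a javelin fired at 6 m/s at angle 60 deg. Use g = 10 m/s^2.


Given: v0 = 6 m/s, theta = 60 deg, g = 10 m/s^2
sin^2(60) = 3/4
Using H = v0^2 * sin^2(theta) / (2*g)
H = 6^2 * 3/4 / (2*10)
H = 36 * 3/4 / 20
H = 27 / 20
H = 27/20 m

27/20 m


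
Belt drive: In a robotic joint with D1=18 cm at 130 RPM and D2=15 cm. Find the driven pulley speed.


Given: D1 = 18 cm, w1 = 130 RPM, D2 = 15 cm
Using D1*w1 = D2*w2
w2 = D1*w1 / D2
w2 = 18*130 / 15
w2 = 2340 / 15
w2 = 156 RPM

156 RPM


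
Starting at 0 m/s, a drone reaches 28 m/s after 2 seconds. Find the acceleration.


Given: initial velocity v0 = 0 m/s, final velocity v = 28 m/s, time t = 2 s
Using a = (v - v0) / t
a = (28 - 0) / 2
a = 28 / 2
a = 14 m/s^2

14 m/s^2


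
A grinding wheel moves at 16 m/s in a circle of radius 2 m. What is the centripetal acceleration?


Given: v = 16 m/s, r = 2 m
Using a_c = v^2 / r
a_c = 16^2 / 2
a_c = 256 / 2
a_c = 128 m/s^2

128 m/s^2


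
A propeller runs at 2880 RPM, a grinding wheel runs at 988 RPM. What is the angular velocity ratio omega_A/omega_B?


Given: RPM_A = 2880, RPM_B = 988
omega = 2*pi*RPM/60, so omega_A/omega_B = RPM_A / RPM_B
omega_A/omega_B = 2880 / 988
omega_A/omega_B = 720/247

720/247


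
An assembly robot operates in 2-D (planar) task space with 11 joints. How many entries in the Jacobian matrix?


Given: task space dimension = 2, joints = 11
Jacobian is a 2 x 11 matrix
Total entries = rows * columns
Total = 2 * 11
Total = 22

22


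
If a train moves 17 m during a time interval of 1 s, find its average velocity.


Given: distance d = 17 m, time t = 1 s
Using v = d / t
v = 17 / 1
v = 17 m/s

17 m/s


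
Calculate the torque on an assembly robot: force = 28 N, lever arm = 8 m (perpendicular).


Given: F = 28 N, r = 8 m, angle = 90 deg (perpendicular)
Using tau = F * r * sin(90)
sin(90) = 1
tau = 28 * 8 * 1
tau = 224 Nm

224 Nm


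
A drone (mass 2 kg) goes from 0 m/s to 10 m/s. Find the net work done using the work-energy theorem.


Given: m = 2 kg, v0 = 0 m/s, v = 10 m/s
Using W = (1/2)*m*(v^2 - v0^2)
v^2 = 10^2 = 100
v0^2 = 0^2 = 0
v^2 - v0^2 = 100 - 0 = 100
W = (1/2)*2*100 = 100 J

100 J


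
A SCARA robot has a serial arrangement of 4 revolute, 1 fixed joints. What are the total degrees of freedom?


Given: serial robot with 4 revolute, 1 fixed joints
DOF contribution per joint type: revolute=1, prismatic=1, spherical=3, fixed=0
DOF = 4*1 + 1*0
DOF = 4

4


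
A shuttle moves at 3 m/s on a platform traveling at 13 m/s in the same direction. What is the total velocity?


Given: object velocity = 3 m/s, platform velocity = 13 m/s (same direction)
Using classical velocity addition: v_total = v_object + v_platform
v_total = 3 + 13
v_total = 16 m/s

16 m/s


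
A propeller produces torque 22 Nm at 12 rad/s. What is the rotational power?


Given: tau = 22 Nm, omega = 12 rad/s
Using P = tau * omega
P = 22 * 12
P = 264 W

264 W


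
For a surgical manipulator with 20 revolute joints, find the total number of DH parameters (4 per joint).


Given: 20 joints, 4 DH parameters per joint (d, theta, a, alpha)
Total DH parameters = number_of_joints * 4
Total = 20 * 4
Total = 80

80


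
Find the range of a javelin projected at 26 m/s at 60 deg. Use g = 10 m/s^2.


Given: v0 = 26 m/s, theta = 60 deg, g = 10 m/s^2
sin(2*60) = sin(120) = sqrt(3)/2
Using R = v0^2 * sin(2*theta) / g
R = 26^2 * (sqrt(3)/2) / 10
R = 676 * sqrt(3) / 20
R = 169/5*sqrt(3) m

169/5*sqrt(3) m


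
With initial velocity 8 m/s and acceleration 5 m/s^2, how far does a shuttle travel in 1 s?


Given: v0 = 8 m/s, a = 5 m/s^2, t = 1 s
Using s = v0*t + (1/2)*a*t^2
s = 8*1 + (1/2)*5*1^2
s = 8 + (1/2)*5
s = 8 + 5/2
s = 21/2

21/2 m


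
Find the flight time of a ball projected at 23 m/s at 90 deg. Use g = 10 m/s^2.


Given: v0 = 23 m/s, theta = 90 deg, g = 10 m/s^2
sin(90) = 1
Using T = 2*v0*sin(theta) / g
T = 2*23*1 / 10
T = 46 / 10
T = 23/5 s

23/5 s


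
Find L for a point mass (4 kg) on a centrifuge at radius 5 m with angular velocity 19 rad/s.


Given: m = 4 kg, r = 5 m, omega = 19 rad/s
For a point mass: I = m*r^2
I = 4*5^2 = 4*25 = 100
L = I*omega = 100*19
L = 1900 kg*m^2/s

1900 kg*m^2/s


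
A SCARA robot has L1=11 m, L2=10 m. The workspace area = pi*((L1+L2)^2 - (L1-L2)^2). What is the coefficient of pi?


Given: L1 = 11, L2 = 10
(L1+L2)^2 = (21)^2 = 441
(L1-L2)^2 = (1)^2 = 1
Difference = 441 - 1 = 440
This equals 4*L1*L2 = 4*11*10 = 440
Workspace area = 440*pi

440


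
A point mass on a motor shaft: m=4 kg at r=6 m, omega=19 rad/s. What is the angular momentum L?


Given: m = 4 kg, r = 6 m, omega = 19 rad/s
For a point mass: I = m*r^2
I = 4*6^2 = 4*36 = 144
L = I*omega = 144*19
L = 2736 kg*m^2/s

2736 kg*m^2/s


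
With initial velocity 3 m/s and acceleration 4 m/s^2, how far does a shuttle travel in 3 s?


Given: v0 = 3 m/s, a = 4 m/s^2, t = 3 s
Using s = v0*t + (1/2)*a*t^2
s = 3*3 + (1/2)*4*3^2
s = 9 + (1/2)*36
s = 9 + 18
s = 27

27 m


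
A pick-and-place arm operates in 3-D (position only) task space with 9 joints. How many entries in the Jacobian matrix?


Given: task space dimension = 3, joints = 9
Jacobian is a 3 x 9 matrix
Total entries = rows * columns
Total = 3 * 9
Total = 27

27


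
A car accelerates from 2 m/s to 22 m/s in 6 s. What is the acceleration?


Given: initial velocity v0 = 2 m/s, final velocity v = 22 m/s, time t = 6 s
Using a = (v - v0) / t
a = (22 - 2) / 6
a = 20 / 6
a = 10/3 m/s^2

10/3 m/s^2


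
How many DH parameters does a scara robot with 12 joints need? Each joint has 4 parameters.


Given: 12 joints, 4 DH parameters per joint (d, theta, a, alpha)
Total DH parameters = number_of_joints * 4
Total = 12 * 4
Total = 48

48


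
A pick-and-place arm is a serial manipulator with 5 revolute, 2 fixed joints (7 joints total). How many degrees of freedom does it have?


Given: serial robot with 5 revolute, 2 fixed joints
DOF contribution per joint type: revolute=1, prismatic=1, spherical=3, fixed=0
DOF = 5*1 + 2*0
DOF = 5

5


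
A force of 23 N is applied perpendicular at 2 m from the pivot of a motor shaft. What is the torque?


Given: F = 23 N, r = 2 m, angle = 90 deg (perpendicular)
Using tau = F * r * sin(90)
sin(90) = 1
tau = 23 * 2 * 1
tau = 46 Nm

46 Nm


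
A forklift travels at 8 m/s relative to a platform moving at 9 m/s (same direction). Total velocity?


Given: object velocity = 8 m/s, platform velocity = 9 m/s (same direction)
Using classical velocity addition: v_total = v_object + v_platform
v_total = 8 + 9
v_total = 17 m/s

17 m/s


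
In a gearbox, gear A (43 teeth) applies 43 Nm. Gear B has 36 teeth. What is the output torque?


Given: N1 = 43, N2 = 36, T1 = 43 Nm
Using T2/T1 = N2/N1
T2 = T1 * N2 / N1
T2 = 43 * 36 / 43
T2 = 1548 / 43
T2 = 36 Nm

36 Nm


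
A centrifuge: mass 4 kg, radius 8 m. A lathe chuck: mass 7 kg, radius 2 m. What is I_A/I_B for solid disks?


Given: M1=4 kg, R1=8 m, M2=7 kg, R2=2 m
For a disk: I = (1/2)*M*R^2, so I_A/I_B = (M1*R1^2)/(M2*R2^2)
M1*R1^2 = 4*64 = 256
M2*R2^2 = 7*4 = 28
I_A/I_B = 256/28 = 64/7

64/7


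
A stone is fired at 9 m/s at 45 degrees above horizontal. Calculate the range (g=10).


Given: v0 = 9 m/s, theta = 45 deg, g = 10 m/s^2
sin(2*45) = sin(90) = 1
Using R = v0^2 * sin(2*theta) / g
R = 9^2 * 1 / 10
R = 81 / 10
R = 81/10 m

81/10 m


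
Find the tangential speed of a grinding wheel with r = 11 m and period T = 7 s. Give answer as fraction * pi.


Given: radius r = 11 m, period T = 7 s
Using v = 2*pi*r / T
v = 2*pi*11 / 7
v = 22*pi / 7
v = 22/7*pi m/s

22/7*pi m/s


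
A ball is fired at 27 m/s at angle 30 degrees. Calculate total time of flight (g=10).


Given: v0 = 27 m/s, theta = 30 deg, g = 10 m/s^2
sin(30) = 1/2
Using T = 2*v0*sin(theta) / g
T = 2*27*1/2 / 10
T = 27 / 10
T = 27/10 s

27/10 s


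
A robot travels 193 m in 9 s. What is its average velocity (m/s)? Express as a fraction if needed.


Given: distance d = 193 m, time t = 9 s
Using v = d / t
v = 193 / 9
v = 193/9 m/s

193/9 m/s


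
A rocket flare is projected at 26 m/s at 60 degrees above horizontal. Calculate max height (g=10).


Given: v0 = 26 m/s, theta = 60 deg, g = 10 m/s^2
sin^2(60) = 3/4
Using H = v0^2 * sin^2(theta) / (2*g)
H = 26^2 * 3/4 / (2*10)
H = 676 * 3/4 / 20
H = 507 / 20
H = 507/20 m

507/20 m


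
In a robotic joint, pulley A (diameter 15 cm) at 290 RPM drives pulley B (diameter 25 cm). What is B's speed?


Given: D1 = 15 cm, w1 = 290 RPM, D2 = 25 cm
Using D1*w1 = D2*w2
w2 = D1*w1 / D2
w2 = 15*290 / 25
w2 = 4350 / 25
w2 = 174 RPM

174 RPM


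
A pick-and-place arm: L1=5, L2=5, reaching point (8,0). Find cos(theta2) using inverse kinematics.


Given: L1 = 5, L2 = 5, target (x, y) = (8, 0)
Using cos(theta2) = (x^2 + y^2 - L1^2 - L2^2) / (2*L1*L2)
x^2 + y^2 = 8^2 + 0 = 64
L1^2 + L2^2 = 25 + 25 = 50
Numerator = 64 - 50 = 14
Denominator = 2*5*5 = 50
cos(theta2) = 14/50 = 7/25

7/25


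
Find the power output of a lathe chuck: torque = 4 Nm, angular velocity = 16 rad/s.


Given: tau = 4 Nm, omega = 16 rad/s
Using P = tau * omega
P = 4 * 16
P = 64 W

64 W


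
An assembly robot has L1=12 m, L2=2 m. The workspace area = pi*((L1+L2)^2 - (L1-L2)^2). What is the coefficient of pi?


Given: L1 = 12, L2 = 2
(L1+L2)^2 = (14)^2 = 196
(L1-L2)^2 = (10)^2 = 100
Difference = 196 - 100 = 96
This equals 4*L1*L2 = 4*12*2 = 96
Workspace area = 96*pi

96


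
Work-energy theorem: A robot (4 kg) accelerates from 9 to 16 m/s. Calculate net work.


Given: m = 4 kg, v0 = 9 m/s, v = 16 m/s
Using W = (1/2)*m*(v^2 - v0^2)
v^2 = 16^2 = 256
v0^2 = 9^2 = 81
v^2 - v0^2 = 256 - 81 = 175
W = (1/2)*4*175 = 350 J

350 J


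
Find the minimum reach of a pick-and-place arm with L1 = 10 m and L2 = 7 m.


Given: L1 = 10 m, L2 = 7 m
For a 2-link planar arm, min reach = |L1 - L2| (second link folded back)
Min reach = |10 - 7|
Min reach = 3 m

3 m


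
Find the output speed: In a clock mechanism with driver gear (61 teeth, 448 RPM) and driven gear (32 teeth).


Given: N1 = 61 teeth, w1 = 448 RPM, N2 = 32 teeth
Using N1*w1 = N2*w2
w2 = N1*w1 / N2
w2 = 61*448 / 32
w2 = 27328 / 32
w2 = 854 RPM

854 RPM


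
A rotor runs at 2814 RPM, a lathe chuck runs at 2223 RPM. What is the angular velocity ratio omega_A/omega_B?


Given: RPM_A = 2814, RPM_B = 2223
omega = 2*pi*RPM/60, so omega_A/omega_B = RPM_A / RPM_B
omega_A/omega_B = 2814 / 2223
omega_A/omega_B = 938/741

938/741


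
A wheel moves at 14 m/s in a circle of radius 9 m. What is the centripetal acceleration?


Given: v = 14 m/s, r = 9 m
Using a_c = v^2 / r
a_c = 14^2 / 9
a_c = 196 / 9
a_c = 196/9 m/s^2

196/9 m/s^2


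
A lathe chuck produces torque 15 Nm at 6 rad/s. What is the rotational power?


Given: tau = 15 Nm, omega = 6 rad/s
Using P = tau * omega
P = 15 * 6
P = 90 W

90 W


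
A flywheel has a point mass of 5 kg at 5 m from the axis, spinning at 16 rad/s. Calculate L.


Given: m = 5 kg, r = 5 m, omega = 16 rad/s
For a point mass: I = m*r^2
I = 5*5^2 = 5*25 = 125
L = I*omega = 125*16
L = 2000 kg*m^2/s

2000 kg*m^2/s


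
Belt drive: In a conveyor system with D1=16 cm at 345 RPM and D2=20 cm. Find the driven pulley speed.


Given: D1 = 16 cm, w1 = 345 RPM, D2 = 20 cm
Using D1*w1 = D2*w2
w2 = D1*w1 / D2
w2 = 16*345 / 20
w2 = 5520 / 20
w2 = 276 RPM

276 RPM


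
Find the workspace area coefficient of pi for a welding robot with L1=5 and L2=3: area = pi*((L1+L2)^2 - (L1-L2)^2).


Given: L1 = 5, L2 = 3
(L1+L2)^2 = (8)^2 = 64
(L1-L2)^2 = (2)^2 = 4
Difference = 64 - 4 = 60
This equals 4*L1*L2 = 4*5*3 = 60
Workspace area = 60*pi

60


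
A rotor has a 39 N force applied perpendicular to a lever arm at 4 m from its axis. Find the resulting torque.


Given: F = 39 N, r = 4 m, angle = 90 deg (perpendicular)
Using tau = F * r * sin(90)
sin(90) = 1
tau = 39 * 4 * 1
tau = 156 Nm

156 Nm


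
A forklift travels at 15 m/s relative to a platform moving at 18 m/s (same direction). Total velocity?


Given: object velocity = 15 m/s, platform velocity = 18 m/s (same direction)
Using classical velocity addition: v_total = v_object + v_platform
v_total = 15 + 18
v_total = 33 m/s

33 m/s


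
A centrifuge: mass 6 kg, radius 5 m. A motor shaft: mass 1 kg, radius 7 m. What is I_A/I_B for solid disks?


Given: M1=6 kg, R1=5 m, M2=1 kg, R2=7 m
For a disk: I = (1/2)*M*R^2, so I_A/I_B = (M1*R1^2)/(M2*R2^2)
M1*R1^2 = 6*25 = 150
M2*R2^2 = 1*49 = 49
I_A/I_B = 150/49 = 150/49

150/49


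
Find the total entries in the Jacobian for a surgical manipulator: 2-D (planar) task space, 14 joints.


Given: task space dimension = 2, joints = 14
Jacobian is a 2 x 14 matrix
Total entries = rows * columns
Total = 2 * 14
Total = 28

28


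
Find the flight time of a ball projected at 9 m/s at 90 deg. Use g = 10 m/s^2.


Given: v0 = 9 m/s, theta = 90 deg, g = 10 m/s^2
sin(90) = 1
Using T = 2*v0*sin(theta) / g
T = 2*9*1 / 10
T = 18 / 10
T = 9/5 s

9/5 s


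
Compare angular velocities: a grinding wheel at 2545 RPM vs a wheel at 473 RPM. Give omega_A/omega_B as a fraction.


Given: RPM_A = 2545, RPM_B = 473
omega = 2*pi*RPM/60, so omega_A/omega_B = RPM_A / RPM_B
omega_A/omega_B = 2545 / 473
omega_A/omega_B = 2545/473

2545/473


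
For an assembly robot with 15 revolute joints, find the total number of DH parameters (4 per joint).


Given: 15 joints, 4 DH parameters per joint (d, theta, a, alpha)
Total DH parameters = number_of_joints * 4
Total = 15 * 4
Total = 60

60


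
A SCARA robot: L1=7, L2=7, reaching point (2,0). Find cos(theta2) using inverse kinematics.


Given: L1 = 7, L2 = 7, target (x, y) = (2, 0)
Using cos(theta2) = (x^2 + y^2 - L1^2 - L2^2) / (2*L1*L2)
x^2 + y^2 = 2^2 + 0 = 4
L1^2 + L2^2 = 49 + 49 = 98
Numerator = 4 - 98 = -94
Denominator = 2*7*7 = 98
cos(theta2) = -94/98 = -47/49

-47/49


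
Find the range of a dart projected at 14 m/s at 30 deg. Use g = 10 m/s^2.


Given: v0 = 14 m/s, theta = 30 deg, g = 10 m/s^2
sin(2*30) = sin(60) = sqrt(3)/2
Using R = v0^2 * sin(2*theta) / g
R = 14^2 * (sqrt(3)/2) / 10
R = 196 * sqrt(3) / 20
R = 49/5*sqrt(3) m

49/5*sqrt(3) m


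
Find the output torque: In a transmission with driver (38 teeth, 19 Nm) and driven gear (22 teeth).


Given: N1 = 38, N2 = 22, T1 = 19 Nm
Using T2/T1 = N2/N1
T2 = T1 * N2 / N1
T2 = 19 * 22 / 38
T2 = 418 / 38
T2 = 11 Nm

11 Nm


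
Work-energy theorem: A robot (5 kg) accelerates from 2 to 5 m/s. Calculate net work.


Given: m = 5 kg, v0 = 2 m/s, v = 5 m/s
Using W = (1/2)*m*(v^2 - v0^2)
v^2 = 5^2 = 25
v0^2 = 2^2 = 4
v^2 - v0^2 = 25 - 4 = 21
W = (1/2)*5*21 = 105/2 J

105/2 J


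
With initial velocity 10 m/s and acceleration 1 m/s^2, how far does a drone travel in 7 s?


Given: v0 = 10 m/s, a = 1 m/s^2, t = 7 s
Using s = v0*t + (1/2)*a*t^2
s = 10*7 + (1/2)*1*7^2
s = 70 + (1/2)*49
s = 70 + 49/2
s = 189/2

189/2 m


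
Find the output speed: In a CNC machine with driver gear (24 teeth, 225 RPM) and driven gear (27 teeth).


Given: N1 = 24 teeth, w1 = 225 RPM, N2 = 27 teeth
Using N1*w1 = N2*w2
w2 = N1*w1 / N2
w2 = 24*225 / 27
w2 = 5400 / 27
w2 = 200 RPM

200 RPM


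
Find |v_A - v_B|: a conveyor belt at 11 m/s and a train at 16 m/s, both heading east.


Given: v_A = 11 m/s east, v_B = 16 m/s east
Both move in the same direction; relative speed = |v_A - v_B|
|11 - 16| = |-5|
= 5 m/s

5 m/s


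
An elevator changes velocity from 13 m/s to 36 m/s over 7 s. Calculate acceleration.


Given: initial velocity v0 = 13 m/s, final velocity v = 36 m/s, time t = 7 s
Using a = (v - v0) / t
a = (36 - 13) / 7
a = 23 / 7
a = 23/7 m/s^2

23/7 m/s^2


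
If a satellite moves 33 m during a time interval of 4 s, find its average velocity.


Given: distance d = 33 m, time t = 4 s
Using v = d / t
v = 33 / 4
v = 33/4 m/s

33/4 m/s


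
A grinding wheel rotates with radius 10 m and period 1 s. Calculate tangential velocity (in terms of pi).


Given: radius r = 10 m, period T = 1 s
Using v = 2*pi*r / T
v = 2*pi*10 / 1
v = 20*pi / 1
v = 20*pi m/s

20*pi m/s


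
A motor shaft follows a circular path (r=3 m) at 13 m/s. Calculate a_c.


Given: v = 13 m/s, r = 3 m
Using a_c = v^2 / r
a_c = 13^2 / 3
a_c = 169 / 3
a_c = 169/3 m/s^2

169/3 m/s^2


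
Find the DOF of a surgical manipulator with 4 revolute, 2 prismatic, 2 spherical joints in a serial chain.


Given: serial robot with 4 revolute, 2 prismatic, 2 spherical joints
DOF contribution per joint type: revolute=1, prismatic=1, spherical=3, fixed=0
DOF = 4*1 + 2*1 + 2*3
DOF = 12

12


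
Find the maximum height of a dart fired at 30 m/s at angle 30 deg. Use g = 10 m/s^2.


Given: v0 = 30 m/s, theta = 30 deg, g = 10 m/s^2
sin^2(30) = 1/4
Using H = v0^2 * sin^2(theta) / (2*g)
H = 30^2 * 1/4 / (2*10)
H = 900 * 1/4 / 20
H = 225 / 20
H = 45/4 m

45/4 m


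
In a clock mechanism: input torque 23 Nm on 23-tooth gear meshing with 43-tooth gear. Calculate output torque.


Given: N1 = 23, N2 = 43, T1 = 23 Nm
Using T2/T1 = N2/N1
T2 = T1 * N2 / N1
T2 = 23 * 43 / 23
T2 = 989 / 23
T2 = 43 Nm

43 Nm


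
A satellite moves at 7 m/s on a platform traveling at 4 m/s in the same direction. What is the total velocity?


Given: object velocity = 7 m/s, platform velocity = 4 m/s (same direction)
Using classical velocity addition: v_total = v_object + v_platform
v_total = 7 + 4
v_total = 11 m/s

11 m/s


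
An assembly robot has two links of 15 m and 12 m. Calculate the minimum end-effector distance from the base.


Given: L1 = 15 m, L2 = 12 m
For a 2-link planar arm, min reach = |L1 - L2| (second link folded back)
Min reach = |15 - 12|
Min reach = 3 m

3 m


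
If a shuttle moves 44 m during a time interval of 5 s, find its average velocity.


Given: distance d = 44 m, time t = 5 s
Using v = d / t
v = 44 / 5
v = 44/5 m/s

44/5 m/s


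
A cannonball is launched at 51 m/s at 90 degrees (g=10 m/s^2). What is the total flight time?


Given: v0 = 51 m/s, theta = 90 deg, g = 10 m/s^2
sin(90) = 1
Using T = 2*v0*sin(theta) / g
T = 2*51*1 / 10
T = 102 / 10
T = 51/5 s

51/5 s


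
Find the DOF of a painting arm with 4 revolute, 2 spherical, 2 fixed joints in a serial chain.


Given: serial robot with 4 revolute, 2 spherical, 2 fixed joints
DOF contribution per joint type: revolute=1, prismatic=1, spherical=3, fixed=0
DOF = 4*1 + 2*3 + 2*0
DOF = 10

10


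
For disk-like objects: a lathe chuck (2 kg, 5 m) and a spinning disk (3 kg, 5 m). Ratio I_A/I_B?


Given: M1=2 kg, R1=5 m, M2=3 kg, R2=5 m
For a disk: I = (1/2)*M*R^2, so I_A/I_B = (M1*R1^2)/(M2*R2^2)
M1*R1^2 = 2*25 = 50
M2*R2^2 = 3*25 = 75
I_A/I_B = 50/75 = 2/3

2/3


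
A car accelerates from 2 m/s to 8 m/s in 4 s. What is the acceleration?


Given: initial velocity v0 = 2 m/s, final velocity v = 8 m/s, time t = 4 s
Using a = (v - v0) / t
a = (8 - 2) / 4
a = 6 / 4
a = 3/2 m/s^2

3/2 m/s^2


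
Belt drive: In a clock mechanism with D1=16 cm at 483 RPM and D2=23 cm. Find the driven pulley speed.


Given: D1 = 16 cm, w1 = 483 RPM, D2 = 23 cm
Using D1*w1 = D2*w2
w2 = D1*w1 / D2
w2 = 16*483 / 23
w2 = 7728 / 23
w2 = 336 RPM

336 RPM


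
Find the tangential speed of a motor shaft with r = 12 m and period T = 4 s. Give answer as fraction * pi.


Given: radius r = 12 m, period T = 4 s
Using v = 2*pi*r / T
v = 2*pi*12 / 4
v = 24*pi / 4
v = 6*pi m/s

6*pi m/s


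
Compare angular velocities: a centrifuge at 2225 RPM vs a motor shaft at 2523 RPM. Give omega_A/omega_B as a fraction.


Given: RPM_A = 2225, RPM_B = 2523
omega = 2*pi*RPM/60, so omega_A/omega_B = RPM_A / RPM_B
omega_A/omega_B = 2225 / 2523
omega_A/omega_B = 2225/2523

2225/2523


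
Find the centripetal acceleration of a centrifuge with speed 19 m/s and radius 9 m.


Given: v = 19 m/s, r = 9 m
Using a_c = v^2 / r
a_c = 19^2 / 9
a_c = 361 / 9
a_c = 361/9 m/s^2

361/9 m/s^2


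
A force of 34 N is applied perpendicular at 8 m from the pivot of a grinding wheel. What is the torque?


Given: F = 34 N, r = 8 m, angle = 90 deg (perpendicular)
Using tau = F * r * sin(90)
sin(90) = 1
tau = 34 * 8 * 1
tau = 272 Nm

272 Nm


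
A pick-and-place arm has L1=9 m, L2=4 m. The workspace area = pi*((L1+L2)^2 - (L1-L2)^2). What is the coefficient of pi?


Given: L1 = 9, L2 = 4
(L1+L2)^2 = (13)^2 = 169
(L1-L2)^2 = (5)^2 = 25
Difference = 169 - 25 = 144
This equals 4*L1*L2 = 4*9*4 = 144
Workspace area = 144*pi

144


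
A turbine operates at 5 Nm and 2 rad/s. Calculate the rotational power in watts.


Given: tau = 5 Nm, omega = 2 rad/s
Using P = tau * omega
P = 5 * 2
P = 10 W

10 W


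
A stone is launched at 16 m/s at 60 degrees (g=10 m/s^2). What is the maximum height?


Given: v0 = 16 m/s, theta = 60 deg, g = 10 m/s^2
sin^2(60) = 3/4
Using H = v0^2 * sin^2(theta) / (2*g)
H = 16^2 * 3/4 / (2*10)
H = 256 * 3/4 / 20
H = 192 / 20
H = 48/5 m

48/5 m


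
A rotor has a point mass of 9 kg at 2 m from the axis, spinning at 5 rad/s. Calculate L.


Given: m = 9 kg, r = 2 m, omega = 5 rad/s
For a point mass: I = m*r^2
I = 9*2^2 = 9*4 = 36
L = I*omega = 36*5
L = 180 kg*m^2/s

180 kg*m^2/s


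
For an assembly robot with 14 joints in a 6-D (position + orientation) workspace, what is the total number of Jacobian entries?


Given: task space dimension = 6, joints = 14
Jacobian is a 6 x 14 matrix
Total entries = rows * columns
Total = 6 * 14
Total = 84

84


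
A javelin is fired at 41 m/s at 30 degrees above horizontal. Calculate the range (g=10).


Given: v0 = 41 m/s, theta = 30 deg, g = 10 m/s^2
sin(2*30) = sin(60) = sqrt(3)/2
Using R = v0^2 * sin(2*theta) / g
R = 41^2 * (sqrt(3)/2) / 10
R = 1681 * sqrt(3) / 20
R = 1681/20*sqrt(3) m

1681/20*sqrt(3) m


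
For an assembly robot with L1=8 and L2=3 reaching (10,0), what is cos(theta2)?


Given: L1 = 8, L2 = 3, target (x, y) = (10, 0)
Using cos(theta2) = (x^2 + y^2 - L1^2 - L2^2) / (2*L1*L2)
x^2 + y^2 = 10^2 + 0 = 100
L1^2 + L2^2 = 64 + 9 = 73
Numerator = 100 - 73 = 27
Denominator = 2*8*3 = 48
cos(theta2) = 27/48 = 9/16

9/16


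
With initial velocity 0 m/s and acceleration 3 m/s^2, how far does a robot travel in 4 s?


Given: v0 = 0 m/s, a = 3 m/s^2, t = 4 s
Using s = v0*t + (1/2)*a*t^2
s = 0*4 + (1/2)*3*4^2
s = 0 + (1/2)*48
s = 0 + 24
s = 24

24 m


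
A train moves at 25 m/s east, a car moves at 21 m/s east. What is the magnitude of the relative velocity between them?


Given: v_A = 25 m/s east, v_B = 21 m/s east
Both move in the same direction; relative speed = |v_A - v_B|
|25 - 21| = |4|
= 4 m/s

4 m/s


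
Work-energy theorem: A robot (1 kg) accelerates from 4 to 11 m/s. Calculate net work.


Given: m = 1 kg, v0 = 4 m/s, v = 11 m/s
Using W = (1/2)*m*(v^2 - v0^2)
v^2 = 11^2 = 121
v0^2 = 4^2 = 16
v^2 - v0^2 = 121 - 16 = 105
W = (1/2)*1*105 = 105/2 J

105/2 J


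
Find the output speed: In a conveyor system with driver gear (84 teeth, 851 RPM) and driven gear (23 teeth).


Given: N1 = 84 teeth, w1 = 851 RPM, N2 = 23 teeth
Using N1*w1 = N2*w2
w2 = N1*w1 / N2
w2 = 84*851 / 23
w2 = 71484 / 23
w2 = 3108 RPM

3108 RPM


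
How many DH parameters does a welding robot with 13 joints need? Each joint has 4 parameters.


Given: 13 joints, 4 DH parameters per joint (d, theta, a, alpha)
Total DH parameters = number_of_joints * 4
Total = 13 * 4
Total = 52

52


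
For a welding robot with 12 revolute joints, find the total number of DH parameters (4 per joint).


Given: 12 joints, 4 DH parameters per joint (d, theta, a, alpha)
Total DH parameters = number_of_joints * 4
Total = 12 * 4
Total = 48

48


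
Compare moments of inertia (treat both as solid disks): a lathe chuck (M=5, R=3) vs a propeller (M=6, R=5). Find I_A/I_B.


Given: M1=5 kg, R1=3 m, M2=6 kg, R2=5 m
For a disk: I = (1/2)*M*R^2, so I_A/I_B = (M1*R1^2)/(M2*R2^2)
M1*R1^2 = 5*9 = 45
M2*R2^2 = 6*25 = 150
I_A/I_B = 45/150 = 3/10

3/10


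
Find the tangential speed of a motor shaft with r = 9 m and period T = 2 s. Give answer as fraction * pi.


Given: radius r = 9 m, period T = 2 s
Using v = 2*pi*r / T
v = 2*pi*9 / 2
v = 18*pi / 2
v = 9*pi m/s

9*pi m/s


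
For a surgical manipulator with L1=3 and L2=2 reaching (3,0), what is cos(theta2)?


Given: L1 = 3, L2 = 2, target (x, y) = (3, 0)
Using cos(theta2) = (x^2 + y^2 - L1^2 - L2^2) / (2*L1*L2)
x^2 + y^2 = 3^2 + 0 = 9
L1^2 + L2^2 = 9 + 4 = 13
Numerator = 9 - 13 = -4
Denominator = 2*3*2 = 12
cos(theta2) = -4/12 = -1/3

-1/3


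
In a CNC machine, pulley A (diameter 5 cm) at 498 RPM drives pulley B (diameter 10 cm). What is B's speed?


Given: D1 = 5 cm, w1 = 498 RPM, D2 = 10 cm
Using D1*w1 = D2*w2
w2 = D1*w1 / D2
w2 = 5*498 / 10
w2 = 2490 / 10
w2 = 249 RPM

249 RPM


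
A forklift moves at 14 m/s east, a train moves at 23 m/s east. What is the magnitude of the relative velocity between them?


Given: v_A = 14 m/s east, v_B = 23 m/s east
Both move in the same direction; relative speed = |v_A - v_B|
|14 - 23| = |-9|
= 9 m/s

9 m/s


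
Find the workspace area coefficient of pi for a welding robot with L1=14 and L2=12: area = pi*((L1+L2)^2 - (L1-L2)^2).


Given: L1 = 14, L2 = 12
(L1+L2)^2 = (26)^2 = 676
(L1-L2)^2 = (2)^2 = 4
Difference = 676 - 4 = 672
This equals 4*L1*L2 = 4*14*12 = 672
Workspace area = 672*pi

672


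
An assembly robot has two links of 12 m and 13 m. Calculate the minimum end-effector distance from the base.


Given: L1 = 12 m, L2 = 13 m
For a 2-link planar arm, min reach = |L1 - L2| (second link folded back)
Min reach = |12 - 13|
Min reach = 1 m

1 m


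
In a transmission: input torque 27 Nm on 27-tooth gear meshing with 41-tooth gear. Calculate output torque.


Given: N1 = 27, N2 = 41, T1 = 27 Nm
Using T2/T1 = N2/N1
T2 = T1 * N2 / N1
T2 = 27 * 41 / 27
T2 = 1107 / 27
T2 = 41 Nm

41 Nm


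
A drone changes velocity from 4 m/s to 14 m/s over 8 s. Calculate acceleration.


Given: initial velocity v0 = 4 m/s, final velocity v = 14 m/s, time t = 8 s
Using a = (v - v0) / t
a = (14 - 4) / 8
a = 10 / 8
a = 5/4 m/s^2

5/4 m/s^2


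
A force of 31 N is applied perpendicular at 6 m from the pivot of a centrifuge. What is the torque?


Given: F = 31 N, r = 6 m, angle = 90 deg (perpendicular)
Using tau = F * r * sin(90)
sin(90) = 1
tau = 31 * 6 * 1
tau = 186 Nm

186 Nm


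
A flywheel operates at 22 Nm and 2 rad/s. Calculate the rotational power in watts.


Given: tau = 22 Nm, omega = 2 rad/s
Using P = tau * omega
P = 22 * 2
P = 44 W

44 W


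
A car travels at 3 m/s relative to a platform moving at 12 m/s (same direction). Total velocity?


Given: object velocity = 3 m/s, platform velocity = 12 m/s (same direction)
Using classical velocity addition: v_total = v_object + v_platform
v_total = 3 + 12
v_total = 15 m/s

15 m/s


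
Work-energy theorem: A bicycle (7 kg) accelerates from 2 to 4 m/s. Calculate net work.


Given: m = 7 kg, v0 = 2 m/s, v = 4 m/s
Using W = (1/2)*m*(v^2 - v0^2)
v^2 = 4^2 = 16
v0^2 = 2^2 = 4
v^2 - v0^2 = 16 - 4 = 12
W = (1/2)*7*12 = 42 J

42 J


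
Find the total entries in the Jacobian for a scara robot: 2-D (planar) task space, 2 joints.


Given: task space dimension = 2, joints = 2
Jacobian is a 2 x 2 matrix
Total entries = rows * columns
Total = 2 * 2
Total = 4

4


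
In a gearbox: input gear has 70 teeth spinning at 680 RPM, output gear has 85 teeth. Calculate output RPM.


Given: N1 = 70 teeth, w1 = 680 RPM, N2 = 85 teeth
Using N1*w1 = N2*w2
w2 = N1*w1 / N2
w2 = 70*680 / 85
w2 = 47600 / 85
w2 = 560 RPM

560 RPM


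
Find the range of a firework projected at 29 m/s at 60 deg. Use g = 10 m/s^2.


Given: v0 = 29 m/s, theta = 60 deg, g = 10 m/s^2
sin(2*60) = sin(120) = sqrt(3)/2
Using R = v0^2 * sin(2*theta) / g
R = 29^2 * (sqrt(3)/2) / 10
R = 841 * sqrt(3) / 20
R = 841/20*sqrt(3) m

841/20*sqrt(3) m


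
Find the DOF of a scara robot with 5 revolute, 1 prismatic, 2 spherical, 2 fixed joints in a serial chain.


Given: serial robot with 5 revolute, 1 prismatic, 2 spherical, 2 fixed joints
DOF contribution per joint type: revolute=1, prismatic=1, spherical=3, fixed=0
DOF = 5*1 + 1*1 + 2*3 + 2*0
DOF = 12

12


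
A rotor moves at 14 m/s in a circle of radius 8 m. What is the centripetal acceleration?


Given: v = 14 m/s, r = 8 m
Using a_c = v^2 / r
a_c = 14^2 / 8
a_c = 196 / 8
a_c = 49/2 m/s^2

49/2 m/s^2


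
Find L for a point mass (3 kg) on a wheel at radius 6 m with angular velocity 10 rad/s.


Given: m = 3 kg, r = 6 m, omega = 10 rad/s
For a point mass: I = m*r^2
I = 3*6^2 = 3*36 = 108
L = I*omega = 108*10
L = 1080 kg*m^2/s

1080 kg*m^2/s


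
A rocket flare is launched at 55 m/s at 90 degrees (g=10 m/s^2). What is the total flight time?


Given: v0 = 55 m/s, theta = 90 deg, g = 10 m/s^2
sin(90) = 1
Using T = 2*v0*sin(theta) / g
T = 2*55*1 / 10
T = 110 / 10
T = 11 s

11 s


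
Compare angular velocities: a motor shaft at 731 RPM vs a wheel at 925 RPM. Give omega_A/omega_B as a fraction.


Given: RPM_A = 731, RPM_B = 925
omega = 2*pi*RPM/60, so omega_A/omega_B = RPM_A / RPM_B
omega_A/omega_B = 731 / 925
omega_A/omega_B = 731/925

731/925


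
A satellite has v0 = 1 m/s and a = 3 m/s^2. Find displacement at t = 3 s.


Given: v0 = 1 m/s, a = 3 m/s^2, t = 3 s
Using s = v0*t + (1/2)*a*t^2
s = 1*3 + (1/2)*3*3^2
s = 3 + (1/2)*27
s = 3 + 27/2
s = 33/2

33/2 m


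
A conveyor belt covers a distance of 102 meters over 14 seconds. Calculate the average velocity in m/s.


Given: distance d = 102 m, time t = 14 s
Using v = d / t
v = 102 / 14
v = 51/7 m/s

51/7 m/s


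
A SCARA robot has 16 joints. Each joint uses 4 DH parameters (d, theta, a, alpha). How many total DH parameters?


Given: 16 joints, 4 DH parameters per joint (d, theta, a, alpha)
Total DH parameters = number_of_joints * 4
Total = 16 * 4
Total = 64

64


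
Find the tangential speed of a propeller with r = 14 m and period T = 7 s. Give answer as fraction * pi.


Given: radius r = 14 m, period T = 7 s
Using v = 2*pi*r / T
v = 2*pi*14 / 7
v = 28*pi / 7
v = 4*pi m/s

4*pi m/s


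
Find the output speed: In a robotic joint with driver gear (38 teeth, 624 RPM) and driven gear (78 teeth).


Given: N1 = 38 teeth, w1 = 624 RPM, N2 = 78 teeth
Using N1*w1 = N2*w2
w2 = N1*w1 / N2
w2 = 38*624 / 78
w2 = 23712 / 78
w2 = 304 RPM

304 RPM


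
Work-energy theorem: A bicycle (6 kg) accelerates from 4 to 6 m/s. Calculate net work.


Given: m = 6 kg, v0 = 4 m/s, v = 6 m/s
Using W = (1/2)*m*(v^2 - v0^2)
v^2 = 6^2 = 36
v0^2 = 4^2 = 16
v^2 - v0^2 = 36 - 16 = 20
W = (1/2)*6*20 = 60 J

60 J


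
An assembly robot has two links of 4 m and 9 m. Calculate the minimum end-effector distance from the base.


Given: L1 = 4 m, L2 = 9 m
For a 2-link planar arm, min reach = |L1 - L2| (second link folded back)
Min reach = |4 - 9|
Min reach = 5 m

5 m


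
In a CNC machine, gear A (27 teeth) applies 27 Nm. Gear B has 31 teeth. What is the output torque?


Given: N1 = 27, N2 = 31, T1 = 27 Nm
Using T2/T1 = N2/N1
T2 = T1 * N2 / N1
T2 = 27 * 31 / 27
T2 = 837 / 27
T2 = 31 Nm

31 Nm


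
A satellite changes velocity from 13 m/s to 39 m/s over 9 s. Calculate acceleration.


Given: initial velocity v0 = 13 m/s, final velocity v = 39 m/s, time t = 9 s
Using a = (v - v0) / t
a = (39 - 13) / 9
a = 26 / 9
a = 26/9 m/s^2

26/9 m/s^2
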